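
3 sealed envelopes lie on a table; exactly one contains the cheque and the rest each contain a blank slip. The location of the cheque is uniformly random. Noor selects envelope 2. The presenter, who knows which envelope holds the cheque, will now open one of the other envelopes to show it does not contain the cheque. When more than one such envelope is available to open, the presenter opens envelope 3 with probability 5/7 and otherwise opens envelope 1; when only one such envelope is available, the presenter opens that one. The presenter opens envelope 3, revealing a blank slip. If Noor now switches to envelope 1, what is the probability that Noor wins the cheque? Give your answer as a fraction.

Condition on the true location of the cheque.
If it is in envelope 1 (prior 1/3): only envelope 3 is available, probability 1; weight (1/3)·1 = 1/3.
If it is in envelope 2 (prior 1/3): envelope 3 is available, opened with probability 5/7; weight (1/3)·(5/7) = 5/21.
If it is in envelope 3 (prior 1/3): the presenter opened envelope 3, so this case is ruled out; weight (1/3)·0 = 0.
The weights sum to 4/7.
So P(the cheque in envelope 1 | the presenter opened envelope 3) = (1/3) / (4/7) = 7/12.

7/12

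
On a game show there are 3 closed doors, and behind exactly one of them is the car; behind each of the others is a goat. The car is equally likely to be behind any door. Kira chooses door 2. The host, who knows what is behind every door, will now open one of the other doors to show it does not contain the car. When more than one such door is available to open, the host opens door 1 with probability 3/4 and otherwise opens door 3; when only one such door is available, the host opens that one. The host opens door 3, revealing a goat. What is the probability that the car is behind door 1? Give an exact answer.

Consider each possible location of the car in turn.
If it is behind door 1 (prior 1/3): only door 3 is available, probability 1; weight (1/3)·1 = 1/3.
If it is behind door 2 (prior 1/3): door 1 is available but not opened, probability 1/4; weight (1/3)·(1/4) = 1/12.
If it is behind door 3 (prior 1/3): the host opened door 3, so this case is ruled out; weight (1/3)·0 = 0.
The weights sum to 5/12.
So P(the car behind door 1 | the host opened door 3) = (1/3) / (5/12) = 4/5.

4/5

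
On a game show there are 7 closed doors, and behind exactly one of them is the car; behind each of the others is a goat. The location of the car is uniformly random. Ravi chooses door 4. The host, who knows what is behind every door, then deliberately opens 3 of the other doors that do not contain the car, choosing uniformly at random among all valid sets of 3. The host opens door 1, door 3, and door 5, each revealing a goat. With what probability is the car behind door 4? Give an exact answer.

1/7

Apply Bayes' rule, conditioning on where the car actually is.
If it is behind any of doors 1, 3, and 5 (prior 1/7 each): that door was opened and seen not to hold the prize — ruled out; weight (1/7)·0 = 0 each.
If it is behind any of doors 2, 6, and 7 (prior 1/7 each): the host has 10 equally likely choices, so probability 1/10; weight (1/7)·(1/10) = 1/70 each.
If it is behind door 4 (prior 1/7): the host has 20 equally likely choices, so probability 1/20; weight (1/7)·(1/20) = 1/140.
The weights sum to 1/20.
So P(the car behind door 4 | the host opened door 1, door 3, and door 5) = (1/140) / (1/20) = 1/7.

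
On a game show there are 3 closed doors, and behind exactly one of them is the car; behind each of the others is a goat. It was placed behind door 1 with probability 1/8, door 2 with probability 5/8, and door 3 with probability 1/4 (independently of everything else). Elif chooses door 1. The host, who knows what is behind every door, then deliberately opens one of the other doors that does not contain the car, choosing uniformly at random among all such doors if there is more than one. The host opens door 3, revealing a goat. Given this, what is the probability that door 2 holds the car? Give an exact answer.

10/11

Apply Bayes' rule, conditioning on where the car actually is.
If it is behind door 1 (prior 1/8): the host has 2 equally likely choices, so probability 1/2; weight (1/8)·(1/2) = 1/16.
If it is behind door 2 (prior 5/8): the host has no choice, probability 1; weight (5/8)·1 = 5/8.
If it is behind door 3 (prior 1/4): the host opened door 3, so this case is ruled out; weight (1/4)·0 = 0.
The weights sum to 11/16.
So P(the car behind door 2 | the host opened door 3) = (5/8) / (11/16) = 10/11.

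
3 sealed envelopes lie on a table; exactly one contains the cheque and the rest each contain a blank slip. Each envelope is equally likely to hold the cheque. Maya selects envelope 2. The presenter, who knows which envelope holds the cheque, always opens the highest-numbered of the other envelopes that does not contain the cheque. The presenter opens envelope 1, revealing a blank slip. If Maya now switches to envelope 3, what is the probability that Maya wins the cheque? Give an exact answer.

Condition on the true location of the cheque.
If it is in envelope 1 (prior 1/3): the presenter opened envelope 1, so this case is ruled out; weight (1/3)·0 = 0.
If it is in envelope 2 (prior 1/3): the presenter would have opened envelope 3 instead, probability 0; weight (1/3)·0 = 0.
If it is in envelope 3 (prior 1/3): envelope 1 is the highest-numbered option available, probability 1; weight (1/3)·1 = 1/3.
The weights sum to 1/3.
So P(the cheque in envelope 3 | the presenter opened envelope 1) = (1/3) / (1/3) = 1.

1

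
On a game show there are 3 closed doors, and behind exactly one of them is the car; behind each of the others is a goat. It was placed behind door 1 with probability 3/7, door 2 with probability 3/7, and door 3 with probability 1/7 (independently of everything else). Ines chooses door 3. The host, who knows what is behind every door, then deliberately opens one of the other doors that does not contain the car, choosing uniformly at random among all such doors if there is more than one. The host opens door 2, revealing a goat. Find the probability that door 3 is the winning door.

Condition on the true location of the car.
If it is behind door 1 (prior 3/7): the host has no choice, probability 1; weight (3/7)·1 = 3/7.
If it is behind door 2 (prior 3/7): the host opened door 2, so this case is ruled out; weight (3/7)·0 = 0.
If it is behind door 3 (prior 1/7): the host has 2 equally likely choices, so probability 1/2; weight (1/7)·(1/2) = 1/14.
The weights sum to 1/2.
So P(the car behind door 3 | the host opened door 2) = (1/14) / (1/2) = 1/7.

1/7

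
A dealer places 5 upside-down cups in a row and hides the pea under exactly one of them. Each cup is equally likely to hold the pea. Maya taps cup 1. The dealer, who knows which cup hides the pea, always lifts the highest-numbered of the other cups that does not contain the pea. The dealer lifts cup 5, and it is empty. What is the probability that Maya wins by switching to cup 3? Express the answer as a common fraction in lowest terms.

Consider each possible location of the pea in turn.
If it is under any of cups 1, 2, 3, and 4 (prior 1/5 each): cup 5 is the highest-numbered option available, probability 1; weight (1/5)·1 = 1/5 each.
If it is under cup 5 (prior 1/5): the dealer opened cup 5, so this case is ruled out; weight (1/5)·0 = 0.
The weights sum to 4/5.
So P(the pea under cup 3 | the dealer opened cup 5) = (1/5) / (4/5) = 1/4.

1/4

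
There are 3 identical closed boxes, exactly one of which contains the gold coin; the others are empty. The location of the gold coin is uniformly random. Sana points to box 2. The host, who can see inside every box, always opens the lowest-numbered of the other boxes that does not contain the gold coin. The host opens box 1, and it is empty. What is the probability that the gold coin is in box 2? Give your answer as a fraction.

1/2

Condition on the true location of the gold coin.
If it is in box 1 (prior 1/3): the host opened box 1, so this case is ruled out; weight (1/3)·0 = 0.
If it is in either of boxes 2 and 3 (prior 1/3 each): box 1 is the lowest-numbered option available, probability 1; weight (1/3)·1 = 1/3 each.
The weights sum to 2/3.
So P(the gold coin in box 2 | the host opened box 1) = (1/3) / (2/3) = 1/2.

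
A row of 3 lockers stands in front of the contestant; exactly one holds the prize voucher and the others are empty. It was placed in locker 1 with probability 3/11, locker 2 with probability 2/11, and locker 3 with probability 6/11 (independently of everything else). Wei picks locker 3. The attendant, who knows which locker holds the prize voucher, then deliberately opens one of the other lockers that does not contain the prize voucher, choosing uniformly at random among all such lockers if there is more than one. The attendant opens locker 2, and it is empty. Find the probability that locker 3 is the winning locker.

1/2

Condition on the true location of the prize voucher.
If it is in locker 1 (prior 3/11): the attendant has no choice, probability 1; weight (3/11)·1 = 3/11.
If it is in locker 2 (prior 2/11): the attendant opened locker 2, so this case is ruled out; weight (2/11)·0 = 0.
If it is in locker 3 (prior 6/11): the attendant has 2 equally likely choices, so probability 1/2; weight (6/11)·(1/2) = 3/11.
The weights sum to 6/11.
So P(the prize voucher in locker 3 | the attendant opened locker 2) = (3/11) / (6/11) = 1/2.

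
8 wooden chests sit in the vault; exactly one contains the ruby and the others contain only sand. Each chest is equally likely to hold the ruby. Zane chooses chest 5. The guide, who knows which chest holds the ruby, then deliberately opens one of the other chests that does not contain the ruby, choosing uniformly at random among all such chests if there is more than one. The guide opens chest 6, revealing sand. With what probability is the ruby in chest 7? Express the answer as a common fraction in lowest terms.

7/48

Condition on the true location of the ruby.
If it is in any of chests 1, 2, 3, 4, 7, and 8 (prior 1/8 each): the guide has 6 equally likely choices, so probability 1/6; weight (1/8)·(1/6) = 1/48 each.
If it is in chest 5 (prior 1/8): the guide has 7 equally likely choices, so probability 1/7; weight (1/8)·(1/7) = 1/56.
If it is in chest 6 (prior 1/8): the guide opened chest 6, so this case is ruled out; weight (1/8)·0 = 0.
The weights sum to 1/7.
So P(the ruby in chest 7 | the guide opened chest 6) = (1/48) / (1/7) = 7/48.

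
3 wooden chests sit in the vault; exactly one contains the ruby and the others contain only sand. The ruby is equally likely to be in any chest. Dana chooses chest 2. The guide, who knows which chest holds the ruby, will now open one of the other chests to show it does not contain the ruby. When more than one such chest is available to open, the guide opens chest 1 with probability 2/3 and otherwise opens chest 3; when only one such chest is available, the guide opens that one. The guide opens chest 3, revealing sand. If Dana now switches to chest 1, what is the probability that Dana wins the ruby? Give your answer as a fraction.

3/4

Consider each possible location of the ruby in turn.
If it is in chest 1 (prior 1/3): only chest 3 is available, probability 1; weight (1/3)·1 = 1/3.
If it is in chest 2 (prior 1/3): chest 1 is available but not opened, probability 1/3; weight (1/3)·(1/3) = 1/9.
If it is in chest 3 (prior 1/3): the guide opened chest 3, so this case is ruled out; weight (1/3)·0 = 0.
The weights sum to 4/9.
So P(the ruby in chest 1 | the guide opened chest 3) = (1/3) / (4/9) = 3/4.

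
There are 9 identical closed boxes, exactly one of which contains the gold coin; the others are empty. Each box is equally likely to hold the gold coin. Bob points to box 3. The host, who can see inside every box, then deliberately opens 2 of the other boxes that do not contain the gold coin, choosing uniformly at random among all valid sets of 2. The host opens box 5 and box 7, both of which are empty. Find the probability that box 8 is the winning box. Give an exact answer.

Consider each possible location of the gold coin in turn.
If it is in any of boxes 1, 2, 4, 6, 8, and 9 (prior 1/9 each): the host has 21 equally likely choices, so probability 1/21; weight (1/9)·(1/21) = 1/189 each.
If it is in box 3 (prior 1/9): the host has 28 equally likely choices, so probability 1/28; weight (1/9)·(1/28) = 1/252.
If it is in either of boxes 5 and 7 (prior 1/9 each): that box was opened and seen not to hold the prize — ruled out; weight (1/9)·0 = 0 each.
The weights sum to 1/28.
So P(the gold coin in box 8 | the host opened box 5 and box 7) = (1/189) / (1/28) = 4/27.

4/27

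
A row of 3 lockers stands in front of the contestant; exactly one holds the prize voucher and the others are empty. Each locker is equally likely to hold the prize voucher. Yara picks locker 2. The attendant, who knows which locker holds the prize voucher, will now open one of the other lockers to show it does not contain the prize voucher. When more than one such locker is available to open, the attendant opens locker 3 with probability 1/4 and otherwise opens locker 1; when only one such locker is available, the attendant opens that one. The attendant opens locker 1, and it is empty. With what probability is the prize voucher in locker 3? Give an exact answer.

4/7

Condition on the true location of the prize voucher.
If it is in locker 1 (prior 1/3): the attendant opened locker 1, so this case is ruled out; weight (1/3)·0 = 0.
If it is in locker 2 (prior 1/3): locker 3 is available but not opened, probability 3/4; weight (1/3)·(3/4) = 1/4.
If it is in locker 3 (prior 1/3): only locker 1 is available, probability 1; weight (1/3)·1 = 1/3.
The weights sum to 7/12.
So P(the prize voucher in locker 3 | the attendant opened locker 1) = (1/3) / (7/12) = 4/7.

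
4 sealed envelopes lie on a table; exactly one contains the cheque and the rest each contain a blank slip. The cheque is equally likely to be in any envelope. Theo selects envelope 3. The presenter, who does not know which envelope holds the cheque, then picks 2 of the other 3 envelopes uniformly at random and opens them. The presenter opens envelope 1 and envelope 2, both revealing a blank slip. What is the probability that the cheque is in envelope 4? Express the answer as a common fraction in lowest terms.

Condition on the true location of the cheque.
If it is in either of envelopes 1 and 2 (prior 1/4 each): that envelope was opened and seen not to hold the prize — ruled out; weight (1/4)·0 = 0 each.
If it is in either of envelopes 3 and 4 (prior 1/4 each): the presenter picks exactly this set with probability 1/3 regardless, and none is the prize; weight (1/4)·(1/3) = 1/12 each.
The weights sum to 1/6.
So P(the cheque in envelope 4 | the presenter opened envelope 1 and envelope 2) = (1/12) / (1/6) = 1/2.

1/2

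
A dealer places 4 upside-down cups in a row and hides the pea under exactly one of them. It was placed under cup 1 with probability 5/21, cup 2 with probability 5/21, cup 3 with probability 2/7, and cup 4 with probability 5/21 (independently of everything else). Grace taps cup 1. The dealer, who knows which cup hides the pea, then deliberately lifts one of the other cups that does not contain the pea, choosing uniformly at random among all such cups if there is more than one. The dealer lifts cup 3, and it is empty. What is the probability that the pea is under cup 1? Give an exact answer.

Apply Bayes' rule, conditioning on where the pea actually is.
If it is under cup 1 (prior 5/21): the dealer has 3 equally likely choices, so probability 1/3; weight (5/21)·(1/3) = 5/63.
If it is under either of cups 2 and 4 (prior 5/21 each): the dealer has 2 equally likely choices, so probability 1/2; weight (5/21)·(1/2) = 5/42 each.
If it is under cup 3 (prior 2/7): the dealer opened cup 3, so this case is ruled out; weight (2/7)·0 = 0.
The weights sum to 20/63.
So P(the pea under cup 1 | the dealer opened cup 3) = (5/63) / (20/63) = 1/4.

1/4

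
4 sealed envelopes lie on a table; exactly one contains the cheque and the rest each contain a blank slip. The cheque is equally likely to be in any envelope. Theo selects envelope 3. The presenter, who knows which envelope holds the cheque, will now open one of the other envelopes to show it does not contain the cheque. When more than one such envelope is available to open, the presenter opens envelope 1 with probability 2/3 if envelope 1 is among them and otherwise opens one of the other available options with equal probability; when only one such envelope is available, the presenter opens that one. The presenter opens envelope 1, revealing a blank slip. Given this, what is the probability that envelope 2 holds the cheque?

Condition on the true location of the cheque.
If it is in envelope 1 (prior 1/4): the presenter opened envelope 1, so this case is ruled out; weight (1/4)·0 = 0.
If it is in any of envelopes 2, 3, and 4 (prior 1/4 each): envelope 1 is available, opened with probability 2/3; weight (1/4)·(2/3) = 1/6 each.
The weights sum to 1/2.
So P(the cheque in envelope 2 | the presenter opened envelope 1) = (1/6) / (1/2) = 1/3.

1/3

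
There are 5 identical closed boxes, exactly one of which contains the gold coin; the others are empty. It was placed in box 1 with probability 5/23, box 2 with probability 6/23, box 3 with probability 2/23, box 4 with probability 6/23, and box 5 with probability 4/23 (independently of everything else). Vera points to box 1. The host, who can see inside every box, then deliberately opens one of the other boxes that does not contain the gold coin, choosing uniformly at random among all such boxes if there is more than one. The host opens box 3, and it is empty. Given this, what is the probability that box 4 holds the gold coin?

Apply Bayes' rule, conditioning on where the gold coin actually is.
If it is in box 1 (prior 5/23): the host has 4 equally likely choices, so probability 1/4; weight (5/23)·(1/4) = 5/92.
If it is in either of boxes 2 and 4 (prior 6/23 each): the host has 3 equally likely choices, so probability 1/3; weight (6/23)·(1/3) = 2/23 each.
If it is in box 3 (prior 2/23): the host opened box 3, so this case is ruled out; weight (2/23)·0 = 0.
If it is in box 5 (prior 4/23): the host has 3 equally likely choices, so probability 1/3; weight (4/23)·(1/3) = 4/69.
The weights sum to 79/276.
So P(the gold coin in box 4 | the host opened box 3) = (2/23) / (79/276) = 24/79.

24/79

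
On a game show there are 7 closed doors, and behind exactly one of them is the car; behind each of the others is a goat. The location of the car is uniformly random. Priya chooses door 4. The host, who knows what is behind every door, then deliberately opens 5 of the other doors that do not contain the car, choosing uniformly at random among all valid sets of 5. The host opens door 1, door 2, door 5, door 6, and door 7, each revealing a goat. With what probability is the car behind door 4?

Apply Bayes' rule, conditioning on where the car actually is.
If it is behind any of doors 1, 2, 5, 6, and 7 (prior 1/7 each): that door was opened and seen not to hold the prize — ruled out; weight (1/7)·0 = 0 each.
If it is behind door 3 (prior 1/7): the host has no choice, probability 1; weight (1/7)·1 = 1/7.
If it is behind door 4 (prior 1/7): the host has 6 equally likely choices, so probability 1/6; weight (1/7)·(1/6) = 1/42.
The weights sum to 1/6.
So P(the car behind door 4 | the host opened door 1, door 2, door 5, door 6, and door 7) = (1/42) / (1/6) = 1/7.

1/7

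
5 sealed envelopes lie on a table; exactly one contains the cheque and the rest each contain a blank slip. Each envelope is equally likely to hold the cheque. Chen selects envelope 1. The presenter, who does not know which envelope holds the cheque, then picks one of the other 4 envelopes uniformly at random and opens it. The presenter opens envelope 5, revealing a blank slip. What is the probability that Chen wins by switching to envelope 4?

1/4

Apply Bayes' rule, conditioning on where the cheque actually is.
If it is in any of envelopes 1, 2, 3, and 4 (prior 1/5 each): the presenter picks envelope 5 with probability 1/4 regardless, and it is not the prize; weight (1/5)·(1/4) = 1/20 each.
If it is in envelope 5 (prior 1/5): the presenter opened envelope 5, so this case is ruled out; weight (1/5)·0 = 0.
The weights sum to 1/5.
So P(the cheque in envelope 4 | the presenter opened envelope 5) = (1/20) / (1/5) = 1/4.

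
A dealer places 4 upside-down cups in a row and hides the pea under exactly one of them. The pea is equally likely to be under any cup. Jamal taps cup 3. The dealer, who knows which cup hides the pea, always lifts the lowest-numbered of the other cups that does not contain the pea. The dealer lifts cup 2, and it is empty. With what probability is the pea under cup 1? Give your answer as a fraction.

Condition on the true location of the pea.
If it is under cup 1 (prior 1/4): cup 2 is the lowest-numbered option available, probability 1; weight (1/4)·1 = 1/4.
If it is under cup 2 (prior 1/4): the dealer opened cup 2, so this case is ruled out; weight (1/4)·0 = 0.
If it is under either of cups 3 and 4 (prior 1/4 each): the dealer would have opened cup 1 instead, probability 0; weight (1/4)·0 = 0 each.
The weights sum to 1/4.
So P(the pea under cup 1 | the dealer opened cup 2) = (1/4) / (1/4) = 1.

1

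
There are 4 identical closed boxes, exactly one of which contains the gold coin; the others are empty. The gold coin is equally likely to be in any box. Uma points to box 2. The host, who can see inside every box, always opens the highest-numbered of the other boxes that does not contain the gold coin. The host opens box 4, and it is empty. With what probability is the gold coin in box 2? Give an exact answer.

Consider each possible location of the gold coin in turn.
If it is in any of boxes 1, 2, and 3 (prior 1/4 each): box 4 is the highest-numbered option available, probability 1; weight (1/4)·1 = 1/4 each.
If it is in box 4 (prior 1/4): the host opened box 4, so this case is ruled out; weight (1/4)·0 = 0.
The weights sum to 3/4.
So P(the gold coin in box 2 | the host opened box 4) = (1/4) / (3/4) = 1/3.

1/3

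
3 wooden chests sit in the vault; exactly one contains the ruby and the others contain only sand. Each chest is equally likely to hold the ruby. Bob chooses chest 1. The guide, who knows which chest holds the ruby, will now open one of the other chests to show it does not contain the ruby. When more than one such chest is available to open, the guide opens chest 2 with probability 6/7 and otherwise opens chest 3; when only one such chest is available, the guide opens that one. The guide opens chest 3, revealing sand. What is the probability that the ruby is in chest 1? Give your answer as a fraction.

1/8

Apply Bayes' rule, conditioning on where the ruby actually is.
If it is in chest 1 (prior 1/3): chest 2 is available but not opened, probability 1/7; weight (1/3)·(1/7) = 1/21.
If it is in chest 2 (prior 1/3): only chest 3 is available, probability 1; weight (1/3)·1 = 1/3.
If it is in chest 3 (prior 1/3): the guide opened chest 3, so this case is ruled out; weight (1/3)·0 = 0.
The weights sum to 8/21.
So P(the ruby in chest 1 | the guide opened chest 3) = (1/21) / (8/21) = 1/8.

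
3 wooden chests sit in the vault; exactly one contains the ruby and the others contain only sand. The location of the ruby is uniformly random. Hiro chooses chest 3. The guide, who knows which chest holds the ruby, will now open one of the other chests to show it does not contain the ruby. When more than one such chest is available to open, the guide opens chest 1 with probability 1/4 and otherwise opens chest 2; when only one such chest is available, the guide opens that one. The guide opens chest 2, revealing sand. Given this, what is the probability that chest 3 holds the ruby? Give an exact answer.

3/7

Condition on the true location of the ruby.
If it is in chest 1 (prior 1/3): only chest 2 is available, probability 1; weight (1/3)·1 = 1/3.
If it is in chest 2 (prior 1/3): the guide opened chest 2, so this case is ruled out; weight (1/3)·0 = 0.
If it is in chest 3 (prior 1/3): chest 1 is available but not opened, probability 3/4; weight (1/3)·(3/4) = 1/4.
The weights sum to 7/12.
So P(the ruby in chest 3 | the guide opened chest 2) = (1/4) / (7/12) = 3/7.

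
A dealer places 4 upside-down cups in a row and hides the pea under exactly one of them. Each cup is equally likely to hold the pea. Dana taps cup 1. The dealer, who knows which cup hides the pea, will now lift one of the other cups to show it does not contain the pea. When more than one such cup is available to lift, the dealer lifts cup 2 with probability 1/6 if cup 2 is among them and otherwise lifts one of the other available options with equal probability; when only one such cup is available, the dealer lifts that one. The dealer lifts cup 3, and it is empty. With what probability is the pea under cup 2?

2/7

Condition on the true location of the pea.
If it is under cup 1 (prior 1/4): cup 2 is available but not opened; cup 3 gets probability (1 − 1/6)/2 = 5/12; weight (1/4)·(5/12) = 5/48.
If it is under cup 2 (prior 1/4): cup 2 holds the prize so is unavailable; the dealer chooses uniformly among the 2 others, probability 1/2; weight (1/4)·(1/2) = 1/8.
If it is under cup 3 (prior 1/4): the dealer opened cup 3, so this case is ruled out; weight (1/4)·0 = 0.
If it is under cup 4 (prior 1/4): cup 2 is available but not opened, probability 5/6; weight (1/4)·(5/6) = 5/24.
The weights sum to 7/16.
So P(the pea under cup 2 | the dealer opened cup 3) = (1/8) / (7/16) = 2/7.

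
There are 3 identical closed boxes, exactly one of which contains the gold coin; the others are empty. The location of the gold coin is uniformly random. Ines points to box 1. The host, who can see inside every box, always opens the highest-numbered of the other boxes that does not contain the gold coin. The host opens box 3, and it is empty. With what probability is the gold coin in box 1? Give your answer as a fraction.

Consider each possible location of the gold coin in turn.
If it is in either of boxes 1 and 2 (prior 1/3 each): box 3 is the highest-numbered option available, probability 1; weight (1/3)·1 = 1/3 each.
If it is in box 3 (prior 1/3): the host opened box 3, so this case is ruled out; weight (1/3)·0 = 0.
The weights sum to 2/3.
So P(the gold coin in box 1 | the host opened box 3) = (1/3) / (2/3) = 1/2.

1/2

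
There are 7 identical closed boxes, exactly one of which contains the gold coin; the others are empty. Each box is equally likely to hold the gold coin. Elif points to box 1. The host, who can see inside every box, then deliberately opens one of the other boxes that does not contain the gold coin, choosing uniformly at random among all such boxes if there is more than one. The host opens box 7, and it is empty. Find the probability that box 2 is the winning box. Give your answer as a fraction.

Condition on the true location of the gold coin.
If it is in box 1 (prior 1/7): the host has 6 equally likely choices, so probability 1/6; weight (1/7)·(1/6) = 1/42.
If it is in any of boxes 2, 3, 4, 5, and 6 (prior 1/7 each): the host has 5 equally likely choices, so probability 1/5; weight (1/7)·(1/5) = 1/35 each.
If it is in box 7 (prior 1/7): the host opened box 7, so this case is ruled out; weight (1/7)·0 = 0.
The weights sum to 1/6.
So P(the gold coin in box 2 | the host opened box 7) = (1/35) / (1/6) = 6/35.

6/35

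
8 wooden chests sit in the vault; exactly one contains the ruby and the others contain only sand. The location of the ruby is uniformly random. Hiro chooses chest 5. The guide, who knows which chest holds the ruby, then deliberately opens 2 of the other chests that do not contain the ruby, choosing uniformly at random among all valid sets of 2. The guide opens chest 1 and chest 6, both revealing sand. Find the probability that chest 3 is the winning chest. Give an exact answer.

Condition on the true location of the ruby.
If it is in either of chests 1 and 6 (prior 1/8 each): that chest was opened and seen not to hold the prize — ruled out; weight (1/8)·0 = 0 each.
If it is in any of chests 2, 3, 4, 7, and 8 (prior 1/8 each): the guide has 15 equally likely choices, so probability 1/15; weight (1/8)·(1/15) = 1/120 each.
If it is in chest 5 (prior 1/8): the guide has 21 equally likely choices, so probability 1/21; weight (1/8)·(1/21) = 1/168.
The weights sum to 1/21.
So P(the ruby in chest 3 | the guide opened chest 1 and chest 6) = (1/120) / (1/21) = 7/40.

7/40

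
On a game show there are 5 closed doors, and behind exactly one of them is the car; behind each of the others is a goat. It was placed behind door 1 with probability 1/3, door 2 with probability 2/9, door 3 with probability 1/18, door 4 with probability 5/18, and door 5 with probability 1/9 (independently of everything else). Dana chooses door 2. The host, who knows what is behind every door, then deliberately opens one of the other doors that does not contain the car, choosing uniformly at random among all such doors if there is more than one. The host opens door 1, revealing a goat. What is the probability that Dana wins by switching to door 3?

1/11

Condition on the true location of the car.
If it is behind door 1 (prior 1/3): the host opened door 1, so this case is ruled out; weight (1/3)·0 = 0.
If it is behind door 2 (prior 2/9): the host has 4 equally likely choices, so probability 1/4; weight (2/9)·(1/4) = 1/18.
If it is behind door 3 (prior 1/18): the host has 3 equally likely choices, so probability 1/3; weight (1/18)·(1/3) = 1/54.
If it is behind door 4 (prior 5/18): the host has 3 equally likely choices, so probability 1/3; weight (5/18)·(1/3) = 5/54.
If it is behind door 5 (prior 1/9): the host has 3 equally likely choices, so probability 1/3; weight (1/9)·(1/3) = 1/27.
The weights sum to 11/54.
So P(the car behind door 3 | the host opened door 1) = (1/54) / (11/54) = 1/11.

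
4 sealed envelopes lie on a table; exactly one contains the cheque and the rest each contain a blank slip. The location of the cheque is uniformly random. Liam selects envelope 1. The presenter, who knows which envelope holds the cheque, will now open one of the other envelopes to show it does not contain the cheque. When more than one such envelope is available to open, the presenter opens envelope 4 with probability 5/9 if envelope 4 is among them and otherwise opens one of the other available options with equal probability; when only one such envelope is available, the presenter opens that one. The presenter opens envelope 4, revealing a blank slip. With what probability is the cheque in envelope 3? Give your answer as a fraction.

1/3

Consider each possible location of the cheque in turn.
If it is in any of envelopes 1, 2, and 3 (prior 1/4 each): envelope 4 is available, opened with probability 5/9; weight (1/4)·(5/9) = 5/36 each.
If it is in envelope 4 (prior 1/4): the presenter opened envelope 4, so this case is ruled out; weight (1/4)·0 = 0.
The weights sum to 5/12.
So P(the cheque in envelope 3 | the presenter opened envelope 4) = (5/36) / (5/12) = 1/3.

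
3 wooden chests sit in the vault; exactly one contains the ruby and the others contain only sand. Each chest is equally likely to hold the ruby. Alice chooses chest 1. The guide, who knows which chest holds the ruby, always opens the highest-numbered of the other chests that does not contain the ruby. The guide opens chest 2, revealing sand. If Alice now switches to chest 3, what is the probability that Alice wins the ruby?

1

Consider each possible location of the ruby in turn.
If it is in chest 1 (prior 1/3): the guide would have opened chest 3 instead, probability 0; weight (1/3)·0 = 0.
If it is in chest 2 (prior 1/3): the guide opened chest 2, so this case is ruled out; weight (1/3)·0 = 0.
If it is in chest 3 (prior 1/3): chest 2 is the highest-numbered option available, probability 1; weight (1/3)·1 = 1/3.
The weights sum to 1/3.
So P(the ruby in chest 3 | the guide opened chest 2) = (1/3) / (1/3) = 1.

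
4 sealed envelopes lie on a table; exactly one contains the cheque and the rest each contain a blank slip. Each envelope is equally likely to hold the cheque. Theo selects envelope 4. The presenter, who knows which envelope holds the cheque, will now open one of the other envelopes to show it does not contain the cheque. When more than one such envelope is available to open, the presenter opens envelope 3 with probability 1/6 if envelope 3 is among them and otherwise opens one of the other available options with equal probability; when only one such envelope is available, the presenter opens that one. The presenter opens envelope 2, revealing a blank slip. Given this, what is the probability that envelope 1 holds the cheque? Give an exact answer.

Condition on the true location of the cheque.
If it is in envelope 1 (prior 1/4): envelope 3 is available but not opened, probability 5/6; weight (1/4)·(5/6) = 5/24.
If it is in envelope 2 (prior 1/4): the presenter opened envelope 2, so this case is ruled out; weight (1/4)·0 = 0.
If it is in envelope 3 (prior 1/4): envelope 3 holds the prize so is unavailable; the presenter chooses uniformly among the 2 others, probability 1/2; weight (1/4)·(1/2) = 1/8.
If it is in envelope 4 (prior 1/4): envelope 3 is available but not opened; envelope 2 gets probability (1 − 1/6)/2 = 5/12; weight (1/4)·(5/12) = 5/48.
The weights sum to 7/16.
So P(the cheque in envelope 1 | the presenter opened envelope 2) = (5/24) / (7/16) = 10/21.

10/21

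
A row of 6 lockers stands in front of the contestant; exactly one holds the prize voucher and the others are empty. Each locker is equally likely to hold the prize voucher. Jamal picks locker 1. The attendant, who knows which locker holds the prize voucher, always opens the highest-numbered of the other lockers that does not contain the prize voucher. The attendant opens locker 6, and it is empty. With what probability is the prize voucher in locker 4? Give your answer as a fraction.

1/5

Apply Bayes' rule, conditioning on where the prize voucher actually is.
If it is in any of lockers 1, 2, 3, 4, and 5 (prior 1/6 each): locker 6 is the highest-numbered option available, probability 1; weight (1/6)·1 = 1/6 each.
If it is in locker 6 (prior 1/6): the attendant opened locker 6, so this case is ruled out; weight (1/6)·0 = 0.
The weights sum to 5/6.
So P(the prize voucher in locker 4 | the attendant opened locker 6) = (1/6) / (5/6) = 1/5.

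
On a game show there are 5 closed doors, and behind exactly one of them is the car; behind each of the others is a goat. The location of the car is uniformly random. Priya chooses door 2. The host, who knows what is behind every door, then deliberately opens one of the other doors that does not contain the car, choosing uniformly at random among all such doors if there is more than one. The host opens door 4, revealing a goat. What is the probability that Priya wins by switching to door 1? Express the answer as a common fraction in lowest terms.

Consider each possible location of the car in turn.
If it is behind any of doors 1, 3, and 5 (prior 1/5 each): the host has 3 equally likely choices, so probability 1/3; weight (1/5)·(1/3) = 1/15 each.
If it is behind door 2 (prior 1/5): the host has 4 equally likely choices, so probability 1/4; weight (1/5)·(1/4) = 1/20.
If it is behind door 4 (prior 1/5): the host opened door 4, so this case is ruled out; weight (1/5)·0 = 0.
The weights sum to 1/4.
So P(the car behind door 1 | the host opened door 4) = (1/15) / (1/4) = 4/15.

4/15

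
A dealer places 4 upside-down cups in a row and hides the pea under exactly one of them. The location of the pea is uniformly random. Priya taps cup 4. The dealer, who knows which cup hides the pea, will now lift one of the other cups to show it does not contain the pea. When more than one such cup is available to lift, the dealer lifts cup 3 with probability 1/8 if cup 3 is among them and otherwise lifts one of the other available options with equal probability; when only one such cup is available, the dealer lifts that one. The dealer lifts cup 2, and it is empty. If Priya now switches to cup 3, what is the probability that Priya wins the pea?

Apply Bayes' rule, conditioning on where the pea actually is.
If it is under cup 1 (prior 1/4): cup 3 is available but not opened, probability 7/8; weight (1/4)·(7/8) = 7/32.
If it is under cup 2 (prior 1/4): the dealer opened cup 2, so this case is ruled out; weight (1/4)·0 = 0.
If it is under cup 3 (prior 1/4): cup 3 holds the prize so is unavailable; the dealer chooses uniformly among the 2 others, probability 1/2; weight (1/4)·(1/2) = 1/8.
If it is under cup 4 (prior 1/4): cup 3 is available but not opened; cup 2 gets probability (1 − 1/8)/2 = 7/16; weight (1/4)·(7/16) = 7/64.
The weights sum to 29/64.
So P(the pea under cup 3 | the dealer opened cup 2) = (1/8) / (29/64) = 8/29.

8/29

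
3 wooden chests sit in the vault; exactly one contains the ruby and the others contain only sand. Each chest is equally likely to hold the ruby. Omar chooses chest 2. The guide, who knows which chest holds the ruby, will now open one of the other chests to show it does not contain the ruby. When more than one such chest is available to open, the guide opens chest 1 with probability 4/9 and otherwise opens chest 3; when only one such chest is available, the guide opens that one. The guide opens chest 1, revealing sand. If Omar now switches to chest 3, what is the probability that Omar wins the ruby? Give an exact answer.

9/13

Consider each possible location of the ruby in turn.
If it is in chest 1 (prior 1/3): the guide opened chest 1, so this case is ruled out; weight (1/3)·0 = 0.
If it is in chest 2 (prior 1/3): chest 1 is available, opened with probability 4/9; weight (1/3)·(4/9) = 4/27.
If it is in chest 3 (prior 1/3): only chest 1 is available, probability 1; weight (1/3)·1 = 1/3.
The weights sum to 13/27.
So P(the ruby in chest 3 | the guide opened chest 1) = (1/3) / (13/27) = 9/13.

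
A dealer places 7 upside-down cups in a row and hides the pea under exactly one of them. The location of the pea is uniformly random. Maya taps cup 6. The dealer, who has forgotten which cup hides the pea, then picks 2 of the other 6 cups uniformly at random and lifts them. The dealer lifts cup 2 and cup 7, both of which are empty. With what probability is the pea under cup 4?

Because the dealer chose which cups to lift without knowing where the pea is, the choice is independent of the prize location. Learning that none of the 2 opened cups holds the pea simply rules out those 2 locations and leaves the remaining 5 cups still equally likely by symmetry.
So P(the pea under cup 4) = 1/5.

1/5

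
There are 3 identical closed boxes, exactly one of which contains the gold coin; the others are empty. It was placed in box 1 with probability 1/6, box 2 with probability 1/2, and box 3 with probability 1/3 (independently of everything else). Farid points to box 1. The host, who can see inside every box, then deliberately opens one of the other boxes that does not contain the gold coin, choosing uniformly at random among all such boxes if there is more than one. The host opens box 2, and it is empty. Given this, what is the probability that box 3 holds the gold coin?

4/5

Consider each possible location of the gold coin in turn.
If it is in box 1 (prior 1/6): the host has 2 equally likely choices, so probability 1/2; weight (1/6)·(1/2) = 1/12.
If it is in box 2 (prior 1/2): the host opened box 2, so this case is ruled out; weight (1/2)·0 = 0.
If it is in box 3 (prior 1/3): the host has no choice, probability 1; weight (1/3)·1 = 1/3.
The weights sum to 5/12.
So P(the gold coin in box 3 | the host opened box 2) = (1/3) / (5/12) = 4/5.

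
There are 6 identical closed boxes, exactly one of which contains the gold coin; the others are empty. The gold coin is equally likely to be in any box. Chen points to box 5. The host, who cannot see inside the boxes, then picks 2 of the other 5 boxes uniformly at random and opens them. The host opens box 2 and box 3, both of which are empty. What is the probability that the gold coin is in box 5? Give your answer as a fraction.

Because the host chose which boxes to open without knowing where the gold coin is, the choice is independent of the prize location. Learning that none of the 2 opened boxes holds the gold coin simply rules out those 2 locations and leaves the remaining 4 boxes still equally likely by symmetry.
So P(the gold coin in box 5) = 1/4.

1/4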